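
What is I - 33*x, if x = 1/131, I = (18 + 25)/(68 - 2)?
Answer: 3455/8646 ≈ 0.39961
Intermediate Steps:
I = 43/66 ≈ 0.65152
x = 1/131 ≈ 0.0076336
I - 33*x = 43/66 - 33*1/131 = 43/66 - 33/131 = 3455/8646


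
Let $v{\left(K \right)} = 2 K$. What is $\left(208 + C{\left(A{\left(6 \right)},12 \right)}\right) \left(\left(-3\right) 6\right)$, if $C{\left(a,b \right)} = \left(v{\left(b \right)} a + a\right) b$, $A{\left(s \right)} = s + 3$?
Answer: $-52344$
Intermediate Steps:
$A{\left(s \right)} = 3 + s$
$C{\left(a,b \right)} = b \left(a + 2 a b\right)$ ($C{\left(a,b \right)} = \left(2 b a + a\right) b = \left(2 a b + a\right) b = \left(a + 2 a b\right) b = b \left(a + 2 a b\right)$)
$\left(208 + C{\left(A{\left(6 \right)},12 \right)}\right) \left(\left(-3\right) 6\right) = \left(208 + \left(3 + 6\right) 12 \left(1 + 2 \cdot 12\right)\right) \left(\left(-3\right) 6\right) = \left(208 + 9 \cdot 12 \left(1 + 24\right)\right) \left(-18\right) = \left(208 + 9 \cdot 12 \cdot 25\right) \left(-18\right) = \left(208 + 2700\right) \left(-18\right) = 2908 \left(-18\right) = -52344$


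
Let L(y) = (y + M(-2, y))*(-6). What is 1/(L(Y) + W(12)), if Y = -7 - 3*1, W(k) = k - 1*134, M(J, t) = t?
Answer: -½ ≈ -0.50000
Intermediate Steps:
W(k) = -134 + k (W(k) = k - 134 = -134 + k)
Y = -10 (Y = -7 - 3 = -10)
L(y) = -12*y (L(y) = (y + y)*(-6) = (2*y)*(-6) = -12*y)
1/(L(Y) + W(12)) = 1/(-12*(-10) + (-134 + 12)) = 1/(120 - 122) = 1/(-2) = -½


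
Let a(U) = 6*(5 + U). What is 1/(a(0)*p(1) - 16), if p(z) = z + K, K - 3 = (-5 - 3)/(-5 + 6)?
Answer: -1/136 ≈ -0.0073529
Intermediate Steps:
a(U) = 30 + 6*U
K = -5 (K = 3 + (-5 - 3)/(-5 + 6) = 3 - 8/1 = 3 - 8*1 = 3 - 8 = -5)
p(z) = -5 + z (p(z) = z - 5 = -5 + z)
1/(a(0)*p(1) - 16) = 1/((30 + 6*0)*(-5 + 1) - 16) = 1/((30 + 0)*(-4) - 16) = 1/(30*(-4) - 16) = 1/(-120 - 16) = 1/(-136) = -1/136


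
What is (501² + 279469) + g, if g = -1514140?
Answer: -983670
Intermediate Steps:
(501² + 279469) + g = (501² + 279469) - 1514140 = (251001 + 279469) - 1514140 = 530470 - 1514140 = -983670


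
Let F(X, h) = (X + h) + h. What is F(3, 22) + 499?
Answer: 546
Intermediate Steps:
F(X, h) = X + 2*h
F(3, 22) + 499 = (3 + 2*22) + 499 = (3 + 44) + 499 = 47 + 499 = 546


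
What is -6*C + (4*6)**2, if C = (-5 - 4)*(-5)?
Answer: 306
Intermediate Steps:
C = 45 (C = -9*(-5) = 45)
-6*C + (4*6)**2 = -6*45 + (4*6)**2 = -270 + 24**2 = -270 + 576 = 306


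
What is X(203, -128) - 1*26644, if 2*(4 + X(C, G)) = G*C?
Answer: -39640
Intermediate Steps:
X(C, G) = -4 + C*G/2 (X(C, G) = -4 + (G*C)/2 = -4 + (C*G)/2 = -4 + C*G/2)
X(203, -128) - 1*26644 = (-4 + (½)*203*(-128)) - 1*26644 = (-4 - 12992) - 26644 = -12996 - 26644 = -39640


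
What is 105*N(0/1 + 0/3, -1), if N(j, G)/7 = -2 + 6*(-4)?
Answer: -19110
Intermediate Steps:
N(j, G) = -182 (N(j, G) = 7*(-2 + 6*(-4)) = 7*(-2 - 24) = 7*(-26) = -182)
105*N(0/1 + 0/3, -1) = 105*(-182) = -19110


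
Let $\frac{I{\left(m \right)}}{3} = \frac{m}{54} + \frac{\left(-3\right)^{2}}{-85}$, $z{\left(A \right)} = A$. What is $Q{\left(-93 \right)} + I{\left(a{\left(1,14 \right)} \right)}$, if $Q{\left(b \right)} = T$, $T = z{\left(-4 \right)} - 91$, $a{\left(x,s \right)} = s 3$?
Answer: $- \frac{23711}{255} \approx -92.984$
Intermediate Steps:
$a{\left(x,s \right)} = 3 s$
$I{\left(m \right)} = - \frac{27}{85} + \frac{m}{18}$ ($I{\left(m \right)} = 3 \left(\frac{m}{54} + \frac{\left(-3\right)^{2}}{-85}\right) = 3 \left(m \frac{1}{54} + 9 \left(- \frac{1}{85}\right)\right) = 3 \left(\frac{m}{54} - \frac{9}{85}\right) = 3 \left(- \frac{9}{85} + \frac{m}{54}\right) = - \frac{27}{85} + \frac{m}{18}$)
$T = -95$ ($T = -4 - 91 = -95$)
$Q{\left(b \right)} = -95$
$Q{\left(-93 \right)} + I{\left(a{\left(1,14 \right)} \right)} = -95 - \left(\frac{27}{85} - \frac{3 \cdot 14}{18}\right) = -95 + \left(- \frac{27}{85} + \frac{1}{18} \cdot 42\right) = -95 + \left(- \frac{27}{85} + \frac{7}{3}\right) = -95 + \frac{514}{255} = - \frac{23711}{255}$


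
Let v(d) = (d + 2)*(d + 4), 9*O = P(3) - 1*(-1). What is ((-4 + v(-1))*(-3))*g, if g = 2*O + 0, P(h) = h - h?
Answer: ⅔ ≈ 0.66667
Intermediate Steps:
P(h) = 0
O = ⅑ (O = (0 - 1*(-1))/9 = (0 + 1)/9 = (⅑)*1 = ⅑ ≈ 0.11111)
v(d) = (2 + d)*(4 + d)
g = 2/9 (g = 2*(⅑) + 0 = 2/9 + 0 = 2/9 ≈ 0.22222)
((-4 + v(-1))*(-3))*g = ((-4 + (8 + (-1)² + 6*(-1)))*(-3))*(2/9) = ((-4 + (8 + 1 - 6))*(-3))*(2/9) = ((-4 + 3)*(-3))*(2/9) = -1*(-3)*(2/9) = 3*(2/9) = ⅔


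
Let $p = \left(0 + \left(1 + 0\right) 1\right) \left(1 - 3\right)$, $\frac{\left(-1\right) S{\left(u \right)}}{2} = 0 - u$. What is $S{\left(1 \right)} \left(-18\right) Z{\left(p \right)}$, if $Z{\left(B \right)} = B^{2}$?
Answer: $-144$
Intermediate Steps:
$S{\left(u \right)} = 2 u$ ($S{\left(u \right)} = - 2 \left(0 - u\right) = - 2 \left(- u\right) = 2 u$)
$p = -2$ ($p = \left(0 + 1 \cdot 1\right) \left(-2\right) = \left(0 + 1\right) \left(-2\right) = 1 \left(-2\right) = -2$)
$S{\left(1 \right)} \left(-18\right) Z{\left(p \right)} = 2 \cdot 1 \left(-18\right) \left(-2\right)^{2} = 2 \left(-18\right) 4 = \left(-36\right) 4 = -144$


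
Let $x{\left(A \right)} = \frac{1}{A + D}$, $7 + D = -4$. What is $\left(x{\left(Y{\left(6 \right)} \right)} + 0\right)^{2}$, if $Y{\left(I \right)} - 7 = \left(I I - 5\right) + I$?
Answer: $\frac{1}{1089} \approx 0.00091827$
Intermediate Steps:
$D = -11$ ($D = -7 - 4 = -11$)
$Y{\left(I \right)} = 2 + I + I^{2}$ ($Y{\left(I \right)} = 7 + \left(\left(I I - 5\right) + I\right) = 7 + \left(\left(I^{2} - 5\right) + I\right) = 7 + \left(\left(-5 + I^{2}\right) + I\right) = 7 + \left(-5 + I + I^{2}\right) = 2 + I + I^{2}$)
$x{\left(A \right)} = \frac{1}{-11 + A}$ ($x{\left(A \right)} = \frac{1}{A - 11} = \frac{1}{-11 + A}$)
$\left(x{\left(Y{\left(6 \right)} \right)} + 0\right)^{2} = \left(\frac{1}{-11 + \left(2 + 6 + 6^{2}\right)} + 0\right)^{2} = \left(\frac{1}{-11 + \left(2 + 6 + 36\right)} + 0\right)^{2} = \left(\frac{1}{-11 + 44} + 0\right)^{2} = \left(\frac{1}{33} + 0\right)^{2} = \left(\frac{1}{33}\right)^{2} = \frac{1}{1089}$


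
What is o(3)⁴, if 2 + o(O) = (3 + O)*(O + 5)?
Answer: 4477456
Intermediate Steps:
o(O) = -2 + (3 + O)*(5 + O) (o(O) = -2 + (3 + O)*(O + 5) = -2 + (3 + O)*(5 + O))
o(3)⁴ = (13 + 3² + 8*3)⁴ = (13 + 9 + 24)⁴ = 46⁴ = 4477456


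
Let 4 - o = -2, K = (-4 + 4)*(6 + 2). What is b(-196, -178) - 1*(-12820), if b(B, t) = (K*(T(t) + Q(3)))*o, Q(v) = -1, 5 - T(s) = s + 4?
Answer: 12820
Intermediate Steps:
T(s) = 1 - s (T(s) = 5 - (s + 4) = 5 - (4 + s) = 5 + (-4 - s) = 1 - s)
K = 0 (K = 0*8 = 0)
o = 6 (o = 4 - 1*(-2) = 4 + 2 = 6)
b(B, t) = 0 (b(B, t) = (0*((1 - t) - 1))*6 = (0*(-t))*6 = 0*6 = 0)
b(-196, -178) - 1*(-12820) = 0 - 1*(-12820) = 0 + 12820 = 12820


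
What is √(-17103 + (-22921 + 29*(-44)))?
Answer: 10*I*√413 ≈ 203.22*I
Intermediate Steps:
√(-17103 + (-22921 + 29*(-44))) = √(-17103 + (-22921 - 1276)) = √(-17103 - 24197) = √(-41300) = 10*I*√413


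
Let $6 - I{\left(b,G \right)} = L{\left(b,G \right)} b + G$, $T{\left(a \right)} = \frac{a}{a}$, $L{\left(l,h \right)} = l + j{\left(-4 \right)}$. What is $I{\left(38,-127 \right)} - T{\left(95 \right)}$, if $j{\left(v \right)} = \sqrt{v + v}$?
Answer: $-1312 - 76 i \sqrt{2} \approx -1312.0 - 107.48 i$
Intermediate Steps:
$j{\left(v \right)} = \sqrt{2} \sqrt{v}$ ($j{\left(v \right)} = \sqrt{2 v} = \sqrt{2} \sqrt{v}$)
$L{\left(l,h \right)} = l + 2 i \sqrt{2}$ ($L{\left(l,h \right)} = l + \sqrt{2} \sqrt{-4} = l + \sqrt{2} \cdot 2 i = l + 2 i \sqrt{2}$)
$T{\left(a \right)} = 1$
$I{\left(b,G \right)} = 6 - G - b \left(b + 2 i \sqrt{2}\right)$ ($I{\left(b,G \right)} = 6 - \left(\left(b + 2 i \sqrt{2}\right) b + G\right) = 6 - \left(b \left(b + 2 i \sqrt{2}\right) + G\right) = 6 - \left(G + b \left(b + 2 i \sqrt{2}\right)\right) = 6 - G - b \left(b + 2 i \sqrt{2}\right)$)
$I{\left(38,-127 \right)} - T{\left(95 \right)} = \left(6 - -127 - 38 \left(38 + 2 i \sqrt{2}\right)\right) - 1 = \left(6 + 127 - \left(1444 + 76 i \sqrt{2}\right)\right) - 1 = \left(-1311 - 76 i \sqrt{2}\right) - 1 = -1312 - 76 i \sqrt{2}$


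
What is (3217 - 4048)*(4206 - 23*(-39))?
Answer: -4240593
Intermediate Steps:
(3217 - 4048)*(4206 - 23*(-39)) = -831*(4206 + 897) = -831*5103 = -4240593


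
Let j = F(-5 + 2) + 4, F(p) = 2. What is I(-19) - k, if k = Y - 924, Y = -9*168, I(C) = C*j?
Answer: 2322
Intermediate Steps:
j = 6 (j = 2 + 4 = 6)
I(C) = 6*C (I(C) = C*6 = 6*C)
Y = -1512
k = -2436 (k = -1512 - 924 = -2436)
I(-19) - k = 6*(-19) - 1*(-2436) = -114 + 2436 = 2322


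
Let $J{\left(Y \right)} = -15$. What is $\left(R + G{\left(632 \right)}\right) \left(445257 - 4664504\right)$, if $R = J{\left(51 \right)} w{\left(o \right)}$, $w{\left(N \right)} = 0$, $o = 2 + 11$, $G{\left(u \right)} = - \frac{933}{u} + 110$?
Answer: $- \frac{289385493989}{632} \approx -4.5789 \cdot 10^{8}$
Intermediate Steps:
$G{\left(u \right)} = 110 - \frac{933}{u}$
$o = 13$
$R = 0$ ($R = \left(-15\right) 0 = 0$)
$\left(R + G{\left(632 \right)}\right) \left(445257 - 4664504\right) = \left(0 + \left(110 - \frac{933}{632}\right)\right) \left(445257 - 4664504\right) = \left(0 + \left(110 - \frac{933}{632}\right)\right) \left(-4219247\right) = \left(0 + \frac{68587}{632}\right) \left(-4219247\right) = \frac{68587}{632} \left(-4219247\right) = - \frac{289385493989}{632}$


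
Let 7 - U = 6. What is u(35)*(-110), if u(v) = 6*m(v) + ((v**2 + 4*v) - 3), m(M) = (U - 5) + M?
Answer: -170280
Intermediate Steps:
U = 1 (U = 7 - 1*6 = 7 - 6 = 1)
m(M) = -4 + M (m(M) = (1 - 5) + M = -4 + M)
u(v) = -27 + v**2 + 10*v (u(v) = 6*(-4 + v) + ((v**2 + 4*v) - 3) = (-24 + 6*v) + (-3 + v**2 + 4*v) = -27 + v**2 + 10*v)
u(35)*(-110) = (-27 + 35**2 + 10*35)*(-110) = (-27 + 1225 + 350)*(-110) = 1548*(-110) = -170280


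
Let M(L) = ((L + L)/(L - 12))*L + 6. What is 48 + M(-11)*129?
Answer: -12312/23 ≈ -535.30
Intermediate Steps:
M(L) = 6 + 2*L²/(-12 + L) (M(L) = ((2*L)/(-12 + L))*L + 6 = (2*L/(-12 + L))*L + 6 = 2*L²/(-12 + L) + 6 = 6 + 2*L²/(-12 + L))
48 + M(-11)*129 = 48 + (2*(-36 + (-11)² + 3*(-11))/(-12 - 11))*129 = 48 + (2*(-36 + 121 - 33)/(-23))*129 = 48 + (2*(-1/23)*52)*129 = 48 - 104/23*129 = 48 - 13416/23 = -12312/23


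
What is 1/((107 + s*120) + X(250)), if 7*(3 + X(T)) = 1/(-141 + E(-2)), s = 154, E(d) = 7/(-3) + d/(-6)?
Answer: 1001/18602583 ≈ 5.3810e-5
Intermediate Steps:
E(d) = -7/3 - d/6 (E(d) = 7*(-⅓) + d*(-⅙) = -7/3 - d/6)
X(T) = -3004/1001 (X(T) = -3 + 1/(7*(-141 + (-7/3 - ⅙*(-2)))) = -3 + 1/(7*(-141 + (-7/3 + ⅓))) = -3 + 1/(7*(-141 - 2)) = -3 + (⅐)/(-143) = -3 + (⅐)*(-1/143) = -3 - 1/1001 = -3004/1001)
1/((107 + s*120) + X(250)) = 1/((107 + 154*120) - 3004/1001) = 1/((107 + 18480) - 3004/1001) = 1/(18587 - 3004/1001) = 1/(18602583/1001) = 1001/18602583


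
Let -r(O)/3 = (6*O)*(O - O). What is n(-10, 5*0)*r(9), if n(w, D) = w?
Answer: 0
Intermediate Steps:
r(O) = 0 (r(O) = -3*6*O*(O - O) = -3*6*O*0 = -3*0 = 0)
n(-10, 5*0)*r(9) = -10*0 = 0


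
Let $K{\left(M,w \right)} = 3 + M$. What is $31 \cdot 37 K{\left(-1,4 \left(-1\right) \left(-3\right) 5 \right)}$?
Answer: $2294$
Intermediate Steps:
$31 \cdot 37 K{\left(-1,4 \left(-1\right) \left(-3\right) 5 \right)} = 31 \cdot 37 \left(3 - 1\right) = 1147 \cdot 2 = 2294$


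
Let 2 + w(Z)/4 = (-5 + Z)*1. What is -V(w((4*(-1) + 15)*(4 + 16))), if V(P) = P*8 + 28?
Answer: -6844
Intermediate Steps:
w(Z) = -28 + 4*Z (w(Z) = -8 + 4*((-5 + Z)*1) = -8 + 4*(-5 + Z) = -8 + (-20 + 4*Z) = -28 + 4*Z)
V(P) = 28 + 8*P (V(P) = 8*P + 28 = 28 + 8*P)
-V(w((4*(-1) + 15)*(4 + 16))) = -(28 + 8*(-28 + 4*((4*(-1) + 15)*(4 + 16)))) = -(28 + 8*(-28 + 4*((-4 + 15)*20))) = -(28 + 8*(-28 + 4*(11*20))) = -(28 + 8*(-28 + 4*220)) = -(28 + 8*(-28 + 880)) = -(28 + 8*852) = -(28 + 6816) = -1*6844 = -6844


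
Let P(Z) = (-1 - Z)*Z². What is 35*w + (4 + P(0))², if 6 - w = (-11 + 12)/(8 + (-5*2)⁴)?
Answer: 2261773/10008 ≈ 226.00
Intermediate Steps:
P(Z) = Z²*(-1 - Z)
w = 60047/10008 (w = 6 - (-11 + 12)/(8 + (-5*2)⁴) = 6 - 1/(8 + (-10)⁴) = 6 - 1/(8 + 10000) = 6 - 1/10008 = 60047/10008 ≈ 5.9999)
35*w + (4 + P(0))² = 35*(60047/10008) + (4 + 0²*(-1 - 1*0))² = 2101645/10008 + (4 + 0*(-1 + 0))² = 2101645/10008 + (4 + 0*(-1))² = 2101645/10008 + (4 + 0)² = 2101645/10008 + 4² = 2101645/10008 + 16 = 2261773/10008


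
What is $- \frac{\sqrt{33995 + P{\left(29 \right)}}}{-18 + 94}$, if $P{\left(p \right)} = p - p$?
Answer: $- \frac{\sqrt{33995}}{76} \approx -2.426$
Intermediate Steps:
$P{\left(p \right)} = 0$
$- \frac{\sqrt{33995 + P{\left(29 \right)}}}{-18 + 94} = - \frac{\sqrt{33995 + 0}}{-18 + 94} = - \frac{\sqrt{33995}}{76}$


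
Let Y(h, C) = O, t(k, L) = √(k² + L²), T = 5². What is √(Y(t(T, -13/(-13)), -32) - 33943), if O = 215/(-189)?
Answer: I*√134724282/63 ≈ 184.24*I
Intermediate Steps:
T = 25
O = -215/189 (O = 215*(-1/189) = -215/189 ≈ -1.1376)
t(k, L) = √(L² + k²)
Y(h, C) = -215/189
√(Y(t(T, -13/(-13)), -32) - 33943) = √(-215/189 - 33943) = √(-6415442/189) = I*√134724282/63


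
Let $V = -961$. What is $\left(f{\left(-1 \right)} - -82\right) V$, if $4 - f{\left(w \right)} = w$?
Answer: $-83607$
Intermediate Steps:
$f{\left(w \right)} = 4 - w$
$\left(f{\left(-1 \right)} - -82\right) V = \left(\left(4 - -1\right) - -82\right) \left(-961\right) = \left(\left(4 + 1\right) + 82\right) \left(-961\right) = \left(5 + 82\right) \left(-961\right) = 87 \left(-961\right) = -83607$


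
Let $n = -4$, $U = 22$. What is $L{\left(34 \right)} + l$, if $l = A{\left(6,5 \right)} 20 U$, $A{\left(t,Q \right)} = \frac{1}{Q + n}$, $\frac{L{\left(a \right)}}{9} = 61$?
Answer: $989$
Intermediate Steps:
$L{\left(a \right)} = 549$ ($L{\left(a \right)} = 9 \cdot 61 = 549$)
$A{\left(t,Q \right)} = \frac{1}{-4 + Q}$ ($A{\left(t,Q \right)} = \frac{1}{Q - 4} = \frac{1}{-4 + Q}$)
$l = 440$ ($l = \frac{1}{-4 + 5} \cdot 20 \cdot 22 = 1^{-1} \cdot 20 \cdot 22 = 1 \cdot 20 \cdot 22 = 20 \cdot 22 = 440$)
$L{\left(34 \right)} + l = 549 + 440 = 989$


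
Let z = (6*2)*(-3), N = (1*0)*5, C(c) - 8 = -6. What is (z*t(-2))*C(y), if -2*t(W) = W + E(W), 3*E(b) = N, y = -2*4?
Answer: -72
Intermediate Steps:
y = -8
C(c) = 2 (C(c) = 8 - 6 = 2)
N = 0 (N = 0*5 = 0)
E(b) = 0 (E(b) = (⅓)*0 = 0)
t(W) = -W/2 (t(W) = -(W + 0)/2 = -W/2)
z = -36 (z = 12*(-3) = -36)
(z*t(-2))*C(y) = -(-18)*(-2)*2 = -36*1*2 = -36*2 = -72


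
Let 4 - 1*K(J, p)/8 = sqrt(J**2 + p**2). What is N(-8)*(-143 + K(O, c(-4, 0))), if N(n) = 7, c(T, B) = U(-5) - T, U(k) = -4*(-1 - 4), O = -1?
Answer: -777 - 56*sqrt(577) ≈ -2122.2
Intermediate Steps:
U(k) = 20 (U(k) = -4*(-5) = 20)
c(T, B) = 20 - T
K(J, p) = 32 - 8*sqrt(J**2 + p**2)
N(-8)*(-143 + K(O, c(-4, 0))) = 7*(-143 + (32 - 8*sqrt((-1)**2 + (20 - 1*(-4))**2))) = 7*(-143 + (32 - 8*sqrt(1 + (20 + 4)**2))) = 7*(-143 + (32 - 8*sqrt(1 + 24**2))) = 7*(-143 + (32 - 8*sqrt(1 + 576))) = 7*(-143 + (32 - 8*sqrt(577))) = 7*(-111 - 8*sqrt(577)) = -777 - 56*sqrt(577)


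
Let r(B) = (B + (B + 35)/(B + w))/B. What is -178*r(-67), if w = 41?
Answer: -152190/871 ≈ -174.73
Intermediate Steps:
r(B) = (B + (35 + B)/(41 + B))/B (r(B) = (B + (B + 35)/(B + 41))/B = (B + (35 + B)/(41 + B))/B)
-178*r(-67) = -178*(35 + (-67)² + 42*(-67))/((-67)*(41 - 67)) = -(-178)*(35 + 4489 - 2814)/(67*(-26)) = -(-178)*(-1)*1710/(67*26) = -178*855/871 = -152190/871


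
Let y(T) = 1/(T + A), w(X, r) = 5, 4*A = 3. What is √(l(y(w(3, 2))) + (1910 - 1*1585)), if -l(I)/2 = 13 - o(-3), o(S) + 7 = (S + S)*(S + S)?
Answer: √357 ≈ 18.894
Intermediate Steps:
A = ¾ (A = (¼)*3 = ¾ ≈ 0.75000)
o(S) = -7 + 4*S² (o(S) = -7 + (S + S)*(S + S) = -7 + (2*S)*(2*S) = -7 + 4*S²)
y(T) = 1/(¾ + T) (y(T) = 1/(T + ¾) = 1/(¾ + T))
l(I) = 32 (l(I) = -2*(13 - (-7 + 4*(-3)²)) = -2*(13 - (-7 + 4*9)) = -2*(13 - (-7 + 36)) = -2*(13 - 1*29) = -2*(13 - 29) = -2*(-16) = 32)
√(l(y(w(3, 2))) + (1910 - 1*1585)) = √(32 + (1910 - 1*1585)) = √(32 + (1910 - 1585)) = √(32 + 325) = √357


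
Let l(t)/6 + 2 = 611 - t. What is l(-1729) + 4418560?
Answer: 4432588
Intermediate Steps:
l(t) = 3654 - 6*t (l(t) = -12 + 6*(611 - t) = -12 + (3666 - 6*t) = 3654 - 6*t)
l(-1729) + 4418560 = (3654 - 6*(-1729)) + 4418560 = (3654 + 10374) + 4418560 = 14028 + 4418560 = 4432588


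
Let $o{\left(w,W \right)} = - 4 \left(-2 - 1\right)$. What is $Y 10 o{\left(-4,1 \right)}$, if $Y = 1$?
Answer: $120$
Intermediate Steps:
$o{\left(w,W \right)} = 12$ ($o{\left(w,W \right)} = \left(-4\right) \left(-3\right) = 12$)
$Y 10 o{\left(-4,1 \right)} = 1 \cdot 10 \cdot 12 = 10 \cdot 12 = 120$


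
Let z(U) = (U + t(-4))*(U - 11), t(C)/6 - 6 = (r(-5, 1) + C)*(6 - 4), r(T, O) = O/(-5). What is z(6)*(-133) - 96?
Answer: -5682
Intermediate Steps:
r(T, O) = -O/5 (r(T, O) = O*(-⅕) = -O/5)
t(C) = 168/5 + 12*C (t(C) = 36 + 6*((-⅕*1 + C)*(6 - 4)) = 36 + 6*((-⅕ + C)*2) = 36 + 6*(-⅖ + 2*C) = 36 + (-12/5 + 12*C) = 168/5 + 12*C)
z(U) = (-11 + U)*(-72/5 + U) (z(U) = (U + (168/5 + 12*(-4)))*(U - 11) = (U + (168/5 - 48))*(-11 + U) = (U - 72/5)*(-11 + U) = (-72/5 + U)*(-11 + U) = (-11 + U)*(-72/5 + U))
z(6)*(-133) - 96 = (792/5 + 6² - 127/5*6)*(-133) - 96 = (792/5 + 36 - 762/5)*(-133) - 96 = 42*(-133) - 96 = -5586 - 96 = -5682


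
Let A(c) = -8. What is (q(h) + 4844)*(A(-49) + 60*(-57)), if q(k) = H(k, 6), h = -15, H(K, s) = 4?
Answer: -16618944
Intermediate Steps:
q(k) = 4
(q(h) + 4844)*(A(-49) + 60*(-57)) = (4 + 4844)*(-8 + 60*(-57)) = 4848*(-8 - 3420) = 4848*(-3428) = -16618944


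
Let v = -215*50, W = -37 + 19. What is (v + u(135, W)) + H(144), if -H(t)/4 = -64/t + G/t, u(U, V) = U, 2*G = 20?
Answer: -21227/2 ≈ -10614.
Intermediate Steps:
G = 10 (G = (½)*20 = 10)
W = -18
H(t) = 216/t (H(t) = -4*(-64/t + 10/t) = -(-216)/t = 216/t)
v = -10750
(v + u(135, W)) + H(144) = (-10750 + 135) + 216/144 = -10615 + 216*(1/144) = -10615 + 3/2 = -21227/2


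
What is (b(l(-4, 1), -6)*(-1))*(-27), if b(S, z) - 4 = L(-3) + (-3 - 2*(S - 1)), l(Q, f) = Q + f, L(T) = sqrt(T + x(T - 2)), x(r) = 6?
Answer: 243 + 27*sqrt(3) ≈ 289.77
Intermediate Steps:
L(T) = sqrt(6 + T) (L(T) = sqrt(T + 6) = sqrt(6 + T))
b(S, z) = 3 + sqrt(3) - 2*S (b(S, z) = 4 + (sqrt(6 - 3) + (-3 - 2*(S - 1))) = 4 + (sqrt(3) + (-3 - 2*(-1 + S))) = 4 + (sqrt(3) + (-3 + (2 - 2*S))) = 4 + (sqrt(3) + (-1 - 2*S)) = 4 + (-1 + sqrt(3) - 2*S) = 3 + sqrt(3) - 2*S)
(b(l(-4, 1), -6)*(-1))*(-27) = ((3 + sqrt(3) - 2*(-4 + 1))*(-1))*(-27) = ((3 + sqrt(3) - 2*(-3))*(-1))*(-27) = ((3 + sqrt(3) + 6)*(-1))*(-27) = ((9 + sqrt(3))*(-1))*(-27) = (-9 - sqrt(3))*(-27) = 243 + 27*sqrt(3)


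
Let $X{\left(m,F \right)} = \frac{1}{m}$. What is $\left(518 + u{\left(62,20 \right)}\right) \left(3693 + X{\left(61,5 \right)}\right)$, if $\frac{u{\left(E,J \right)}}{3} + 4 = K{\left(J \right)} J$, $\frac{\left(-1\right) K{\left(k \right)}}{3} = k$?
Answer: $- \frac{696997756}{61} \approx -1.1426 \cdot 10^{7}$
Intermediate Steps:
$K{\left(k \right)} = - 3 k$
$u{\left(E,J \right)} = -12 - 9 J^{2}$ ($u{\left(E,J \right)} = -12 + 3 - 3 J J = -12 + 3 \left(- 3 J^{2}\right) = -12 - 9 J^{2}$)
$\left(518 + u{\left(62,20 \right)}\right) \left(3693 + X{\left(61,5 \right)}\right) = \left(518 - \left(12 + 9 \cdot 20^{2}\right)\right) \left(3693 + \frac{1}{61}\right) = \left(518 - 3612\right) \left(3693 + \frac{1}{61}\right) = \left(518 - 3612\right) \frac{225274}{61} = \left(-3094\right) \frac{225274}{61} = - \frac{696997756}{61}$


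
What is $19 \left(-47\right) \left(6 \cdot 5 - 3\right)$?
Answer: $-24111$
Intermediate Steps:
$19 \left(-47\right) \left(6 \cdot 5 - 3\right) = - 893 \left(30 - 3\right) = \left(-893\right) 27 = -24111$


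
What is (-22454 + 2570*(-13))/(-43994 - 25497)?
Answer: 55864/69491 ≈ 0.80390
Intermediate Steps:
(-22454 + 2570*(-13))/(-43994 - 25497) = (-22454 - 33410)/(-69491) = -55864*(-1/69491) = 55864/69491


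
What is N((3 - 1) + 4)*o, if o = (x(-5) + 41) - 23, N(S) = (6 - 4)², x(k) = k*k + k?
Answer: 152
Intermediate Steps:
x(k) = k + k² (x(k) = k² + k = k + k²)
N(S) = 4 (N(S) = 2² = 4)
o = 38 (o = (-5*(1 - 5) + 41) - 23 = (-5*(-4) + 41) - 23 = (20 + 41) - 23 = 61 - 23 = 38)
N((3 - 1) + 4)*o = 4*38 = 152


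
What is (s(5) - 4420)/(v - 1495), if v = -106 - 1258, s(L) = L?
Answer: 4415/2859 ≈ 1.5442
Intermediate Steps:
v = -1364
(s(5) - 4420)/(v - 1495) = (5 - 4420)/(-1364 - 1495) = -4415/(-2859) = -4415*(-1/2859) = 4415/2859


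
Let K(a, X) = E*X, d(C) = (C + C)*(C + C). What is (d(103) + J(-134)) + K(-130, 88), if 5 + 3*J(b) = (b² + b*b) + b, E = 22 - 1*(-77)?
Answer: 189217/3 ≈ 63072.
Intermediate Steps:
d(C) = 4*C² (d(C) = (2*C)*(2*C) = 4*C²)
E = 99 (E = 22 + 77 = 99)
J(b) = -5/3 + b/3 + 2*b²/3 (J(b) = -5/3 + ((b² + b*b) + b)/3 = -5/3 + ((b² + b²) + b)/3 = -5/3 + (2*b² + b)/3 = -5/3 + (b + 2*b²)/3 = -5/3 + (b/3 + 2*b²/3) = -5/3 + b/3 + 2*b²/3)
K(a, X) = 99*X
(d(103) + J(-134)) + K(-130, 88) = (4*103² + (-5/3 + (⅓)*(-134) + (⅔)*(-134)²)) + 99*88 = (4*10609 + (-5/3 - 134/3 + (⅔)*17956)) + 8712 = (42436 + (-5/3 - 134/3 + 35912/3)) + 8712 = (42436 + 35773/3) + 8712 = 163081/3 + 8712 = 189217/3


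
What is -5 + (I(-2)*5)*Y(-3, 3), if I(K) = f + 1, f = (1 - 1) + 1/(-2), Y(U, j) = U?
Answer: -25/2 ≈ -12.500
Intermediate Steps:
f = -½ (f = 0 - ½ = -½ ≈ -0.50000)
I(K) = ½ (I(K) = -½ + 1 = ½)
-5 + (I(-2)*5)*Y(-3, 3) = -5 + ((½)*5)*(-3) = -5 + (5/2)*(-3) = -5 - 15/2 = -25/2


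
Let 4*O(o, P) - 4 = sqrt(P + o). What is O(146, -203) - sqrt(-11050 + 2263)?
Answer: 1 - I*sqrt(8787) + I*sqrt(57)/4 ≈ 1.0 - 91.852*I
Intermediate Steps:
O(o, P) = 1 + sqrt(P + o)/4
O(146, -203) - sqrt(-11050 + 2263) = (1 + sqrt(-203 + 146)/4) - sqrt(-11050 + 2263) = (1 + sqrt(-57)/4) - sqrt(-8787) = (1 + (I*sqrt(57))/4) - I*sqrt(8787) = (1 + I*sqrt(57)/4) - I*sqrt(8787) = 1 - I*sqrt(8787) + I*sqrt(57)/4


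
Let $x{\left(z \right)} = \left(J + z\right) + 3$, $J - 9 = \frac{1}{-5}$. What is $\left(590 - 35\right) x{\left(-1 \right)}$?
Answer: $5994$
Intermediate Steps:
$J = \frac{44}{5}$ ($J = 9 + \frac{1}{-5} = 9 - \frac{1}{5} = \frac{44}{5} \approx 8.8$)
$x{\left(z \right)} = \frac{59}{5} + z$ ($x{\left(z \right)} = \left(\frac{44}{5} + z\right) + 3 = \frac{59}{5} + z$)
$\left(590 - 35\right) x{\left(-1 \right)} = \left(590 - 35\right) \left(\frac{59}{5} - 1\right) = \left(590 - 35\right) \frac{54}{5} = 555 \cdot \frac{54}{5} = 5994$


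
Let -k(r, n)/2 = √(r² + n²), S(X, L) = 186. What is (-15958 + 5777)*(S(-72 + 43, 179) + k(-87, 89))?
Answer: -1893666 + 20362*√15490 ≈ 6.4057e+5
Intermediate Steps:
k(r, n) = -2*√(n² + r²) (k(r, n) = -2*√(r² + n²) = -2*√(n² + r²))
(-15958 + 5777)*(S(-72 + 43, 179) + k(-87, 89)) = (-15958 + 5777)*(186 - 2*√(89² + (-87)²)) = -10181*(186 - 2*√(7921 + 7569)) = -10181*(186 - 2*√15490) = -1893666 + 20362*√15490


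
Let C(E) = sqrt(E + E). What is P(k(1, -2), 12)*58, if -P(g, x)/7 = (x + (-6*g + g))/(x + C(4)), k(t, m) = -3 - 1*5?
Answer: -31668/17 + 5278*sqrt(2)/17 ≈ -1423.8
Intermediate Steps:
C(E) = sqrt(2)*sqrt(E) (C(E) = sqrt(2*E) = sqrt(2)*sqrt(E))
k(t, m) = -8 (k(t, m) = -3 - 5 = -8)
P(g, x) = -7*(x - 5*g)/(x + 2*sqrt(2)) (P(g, x) = -7*(x + (-6*g + g))/(x + sqrt(2)*sqrt(4)) = -7*(x - 5*g)/(x + sqrt(2)*2) = -7*(x - 5*g)/(x + 2*sqrt(2)))
P(k(1, -2), 12)*58 = (7*(-1*12 + 5*(-8))/(12 + 2*sqrt(2)))*58 = (7*(-12 - 40)/(12 + 2*sqrt(2)))*58 = (7*(-52)/(12 + 2*sqrt(2)))*58 = -364/(12 + 2*sqrt(2))*58 = -21112/(12 + 2*sqrt(2))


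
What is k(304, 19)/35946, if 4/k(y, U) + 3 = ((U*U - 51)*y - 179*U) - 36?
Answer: 1/815974200 ≈ 1.2255e-9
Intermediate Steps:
k(y, U) = 4/(-39 - 179*U + y*(-51 + U**2)) (k(y, U) = 4/(-3 + (((U*U - 51)*y - 179*U) - 36)) = 4/(-3 + (((U**2 - 51)*y - 179*U) - 36)) = 4/(-3 + (((-51 + U**2)*y - 179*U) - 36)) = 4/(-3 + ((y*(-51 + U**2) - 179*U) - 36)) = 4/(-3 + ((-179*U + y*(-51 + U**2)) - 36)) = 4/(-3 + (-36 - 179*U + y*(-51 + U**2))) = 4/(-39 - 179*U + y*(-51 + U**2)))
k(304, 19)/35946 = (4/(-39 - 179*19 - 51*304 + 304*19**2))/35946 = (4/(-39 - 3401 - 15504 + 304*361))*(1/35946) = (4/(-39 - 3401 - 15504 + 109744))*(1/35946) = (4/90800)*(1/35946) = (4*(1/90800))*(1/35946) = (1/22700)*(1/35946) = 1/815974200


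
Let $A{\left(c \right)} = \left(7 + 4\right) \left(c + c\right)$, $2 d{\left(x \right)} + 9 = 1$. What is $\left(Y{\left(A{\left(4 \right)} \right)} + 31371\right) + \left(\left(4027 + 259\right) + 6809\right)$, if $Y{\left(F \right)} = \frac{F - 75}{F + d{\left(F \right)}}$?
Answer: $\frac{3567157}{84} \approx 42466.0$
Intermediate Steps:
$d{\left(x \right)} = -4$ ($d{\left(x \right)} = - \frac{9}{2} + \frac{1}{2} \cdot 1 = - \frac{9}{2} + \frac{1}{2} = -4$)
$A{\left(c \right)} = 22 c$ ($A{\left(c \right)} = 11 \cdot 2 c = 22 c$)
$Y{\left(F \right)} = \frac{-75 + F}{-4 + F}$ ($Y{\left(F \right)} = \frac{F - 75}{F - 4} = \frac{-75 + F}{-4 + F}$)
$\left(Y{\left(A{\left(4 \right)} \right)} + 31371\right) + \left(\left(4027 + 259\right) + 6809\right) = \left(\frac{-75 + 22 \cdot 4}{-4 + 22 \cdot 4} + 31371\right) + \left(\left(4027 + 259\right) + 6809\right) = \left(\frac{-75 + 88}{-4 + 88} + 31371\right) + \left(4286 + 6809\right) = \left(\frac{1}{84} \cdot 13 + 31371\right) + 11095 = \left(\frac{13}{84} + 31371\right) + 11095 = \frac{2635177}{84} + 11095 = \frac{3567157}{84}$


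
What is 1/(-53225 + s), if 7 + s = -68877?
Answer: -1/122109 ≈ -8.1894e-6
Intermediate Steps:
s = -68884 (s = -7 - 68877 = -68884)
1/(-53225 + s) = 1/(-53225 - 68884) = 1/(-122109) = -1/122109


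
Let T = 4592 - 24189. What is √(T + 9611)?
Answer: I*√9986 ≈ 99.93*I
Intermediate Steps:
T = -19597
√(T + 9611) = √(-19597 + 9611) = √(-9986) = I*√9986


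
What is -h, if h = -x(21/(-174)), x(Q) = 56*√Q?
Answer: 28*I*√406/29 ≈ 19.455*I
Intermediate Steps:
h = -28*I*√406/29 (h = -56*√(21/(-174)) = -56*√(21*(-1/174)) = -56*√(-7/58) = -56*I*√406/58 = -28*I*√406/29 ≈ -19.455*I)
-h = -(-28)*I*√406/29 = 28*I*√406/29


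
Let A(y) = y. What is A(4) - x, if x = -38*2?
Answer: 80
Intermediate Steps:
x = -76
A(4) - x = 4 - 1*(-76) = 4 + 76 = 80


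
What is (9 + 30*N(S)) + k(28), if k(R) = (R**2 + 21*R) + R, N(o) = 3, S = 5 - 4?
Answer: 1499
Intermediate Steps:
S = 1
k(R) = R**2 + 22*R
(9 + 30*N(S)) + k(28) = (9 + 30*3) + 28*(22 + 28) = (9 + 90) + 28*50 = 99 + 1400 = 1499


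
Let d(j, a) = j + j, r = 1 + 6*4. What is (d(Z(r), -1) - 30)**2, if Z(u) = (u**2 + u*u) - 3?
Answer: 6071296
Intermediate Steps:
r = 25 (r = 1 + 24 = 25)
Z(u) = -3 + 2*u**2 (Z(u) = (u**2 + u**2) - 3 = 2*u**2 - 3 = -3 + 2*u**2)
d(j, a) = 2*j
(d(Z(r), -1) - 30)**2 = (2*(-3 + 2*25**2) - 30)**2 = (2*(-3 + 2*625) - 30)**2 = (2*(-3 + 1250) - 30)**2 = (2*1247 - 30)**2 = (2494 - 30)**2 = 2464**2 = 6071296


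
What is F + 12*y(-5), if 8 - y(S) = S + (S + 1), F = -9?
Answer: 195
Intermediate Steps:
y(S) = 7 - 2*S (y(S) = 8 - (S + (S + 1)) = 8 - (S + (1 + S)) = 8 - (1 + 2*S) = 8 + (-1 - 2*S) = 7 - 2*S)
F + 12*y(-5) = -9 + 12*(7 - 2*(-5)) = -9 + 12*(7 + 10) = -9 + 12*17 = -9 + 204 = 195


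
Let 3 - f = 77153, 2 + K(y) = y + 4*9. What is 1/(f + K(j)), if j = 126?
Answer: -1/76990 ≈ -1.2989e-5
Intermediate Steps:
K(y) = 34 + y (K(y) = -2 + (y + 4*9) = -2 + (y + 36) = -2 + (36 + y) = 34 + y)
f = -77150 (f = 3 - 1*77153 = 3 - 77153 = -77150)
1/(f + K(j)) = 1/(-77150 + (34 + 126)) = 1/(-77150 + 160) = 1/(-76990) = -1/76990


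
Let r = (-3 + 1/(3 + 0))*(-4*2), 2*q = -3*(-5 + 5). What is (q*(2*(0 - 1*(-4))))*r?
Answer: 0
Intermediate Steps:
q = 0 (q = (-3*(-5 + 5))/2 = (-3*0)/2 = (½)*0 = 0)
r = 64/3 (r = (-3 + 1/3)*(-8) = (-3 + ⅓)*(-8) = -8/3*(-8) = 64/3 ≈ 21.333)
(q*(2*(0 - 1*(-4))))*r = (0*(2*(0 - 1*(-4))))*(64/3) = (0*(2*(0 + 4)))*(64/3) = (0*(2*4))*(64/3) = (0*8)*(64/3) = 0*(64/3) = 0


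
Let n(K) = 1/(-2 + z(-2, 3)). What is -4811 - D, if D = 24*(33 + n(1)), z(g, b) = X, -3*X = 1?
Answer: -39149/7 ≈ -5592.7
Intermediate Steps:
X = -⅓ (X = -⅓*1 = -⅓ ≈ -0.33333)
z(g, b) = -⅓
n(K) = -3/7 (n(K) = 1/(-2 - ⅓) = 1/(-7/3) = -3/7)
D = 5472/7 (D = 24*(33 - 3/7) = 24*(228/7) = 5472/7 ≈ 781.71)
-4811 - D = -4811 - 1*5472/7 = -4811 - 5472/7 = -39149/7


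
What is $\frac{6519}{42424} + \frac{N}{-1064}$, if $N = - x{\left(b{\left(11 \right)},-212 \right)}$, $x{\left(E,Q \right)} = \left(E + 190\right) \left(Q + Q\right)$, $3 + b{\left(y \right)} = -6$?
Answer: $- \frac{406106405}{5642392} \approx -71.974$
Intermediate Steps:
$b{\left(y \right)} = -9$ ($b{\left(y \right)} = -3 - 6 = -9$)
$x{\left(E,Q \right)} = 2 Q \left(190 + E\right)$ ($x{\left(E,Q \right)} = \left(190 + E\right) 2 Q = 2 Q \left(190 + E\right)$)
$N = 76744$ ($N = - 2 \left(-212\right) \left(190 - 9\right) = - 2 \left(-212\right) 181 = \left(-1\right) \left(-76744\right) = 76744$)
$\frac{6519}{42424} + \frac{N}{-1064} = \frac{6519}{42424} + \frac{76744}{-1064} = 6519 \cdot \frac{1}{42424} + 76744 \left(- \frac{1}{1064}\right) = \frac{6519}{42424} - \frac{9593}{133} = - \frac{406106405}{5642392}$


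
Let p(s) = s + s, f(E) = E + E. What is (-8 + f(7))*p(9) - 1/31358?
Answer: 3386663/31358 ≈ 108.00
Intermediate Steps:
f(E) = 2*E
p(s) = 2*s
(-8 + f(7))*p(9) - 1/31358 = (-8 + 2*7)*(2*9) - 1/31358 = (-8 + 14)*18 - 1*1/31358 = 6*18 - 1/31358 = 108 - 1/31358 = 3386663/31358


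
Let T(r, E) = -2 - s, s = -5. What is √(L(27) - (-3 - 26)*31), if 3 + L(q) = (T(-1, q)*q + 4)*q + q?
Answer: √3218 ≈ 56.727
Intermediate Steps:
T(r, E) = 3 (T(r, E) = -2 - 1*(-5) = -2 + 5 = 3)
L(q) = -3 + q + q*(4 + 3*q) (L(q) = -3 + ((3*q + 4)*q + q) = -3 + ((4 + 3*q)*q + q) = -3 + (q*(4 + 3*q) + q) = -3 + (q + q*(4 + 3*q)) = -3 + q + q*(4 + 3*q))
√(L(27) - (-3 - 26)*31) = √((-3 + 3*27² + 5*27) - (-3 - 26)*31) = √((-3 + 3*729 + 135) - (-29)*31) = √((-3 + 2187 + 135) - 1*(-899)) = √(2319 + 899) = √3218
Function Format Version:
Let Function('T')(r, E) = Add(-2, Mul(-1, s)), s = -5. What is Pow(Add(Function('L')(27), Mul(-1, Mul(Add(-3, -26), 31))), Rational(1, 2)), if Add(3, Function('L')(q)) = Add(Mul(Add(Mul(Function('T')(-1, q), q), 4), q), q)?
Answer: Pow(3218, Rational(1, 2)) ≈ 56.727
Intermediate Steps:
Function('T')(r, E) = 3 (Function('T')(r, E) = Add(-2, Mul(-1, -5)) = Add(-2, 5) = 3)
Function('L')(q) = Add(-3, q, Mul(q, Add(4, Mul(3, q)))) (Function('L')(q) = Add(-3, Add(Mul(Add(Mul(3, q), 4), q), q)) = Add(-3, Add(Mul(Add(4, Mul(3, q)), q), q)) = Add(-3, Add(Mul(q, Add(4, Mul(3, q))), q)) = Add(-3, Add(q, Mul(q, Add(4, Mul(3, q))))) = Add(-3, q, Mul(q, Add(4, Mul(3, q)))))
Pow(Add(Function('L')(27), Mul(-1, Mul(Add(-3, -26), 31))), Rational(1, 2)) = Pow(Add(Add(-3, Mul(3, Pow(27, 2)), Mul(5, 27)), Mul(-1, Mul(Add(-3, -26), 31))), Rational(1, 2)) = Pow(Add(Add(-3, Mul(3, 729), 135), Mul(-1, Mul(-29, 31))), Rational(1, 2)) = Pow(Add(Add(-3, 2187, 135), Mul(-1, -899)), Rational(1, 2)) = Pow(Add(2319, 899), Rational(1, 2)) = Pow(3218, Rational(1, 2))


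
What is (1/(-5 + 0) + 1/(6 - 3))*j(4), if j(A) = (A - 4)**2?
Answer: 0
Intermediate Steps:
j(A) = (-4 + A)**2
(1/(-5 + 0) + 1/(6 - 3))*j(4) = (1/(-5 + 0) + 1/(6 - 3))*(-4 + 4)**2 = (1/(-5) + 1/3)*0**2 = (-1/5 + 1/3)*0 = (2/15)*0 = 0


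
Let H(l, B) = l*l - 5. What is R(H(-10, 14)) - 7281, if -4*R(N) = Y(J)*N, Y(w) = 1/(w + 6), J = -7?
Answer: -29029/4 ≈ -7257.3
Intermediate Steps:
H(l, B) = -5 + l**2 (H(l, B) = l**2 - 5 = -5 + l**2)
Y(w) = 1/(6 + w)
R(N) = N/4 (R(N) = -N/(4*(6 - 7)) = -N/(4*(-1)) = -(-1)*N/4 = N/4)
R(H(-10, 14)) - 7281 = (-5 + (-10)**2)/4 - 7281 = (-5 + 100)/4 - 7281 = (1/4)*95 - 7281 = 95/4 - 7281 = -29029/4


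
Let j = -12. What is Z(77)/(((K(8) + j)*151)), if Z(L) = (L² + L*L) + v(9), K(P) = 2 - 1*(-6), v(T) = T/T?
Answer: -11859/604 ≈ -19.634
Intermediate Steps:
v(T) = 1
K(P) = 8 (K(P) = 2 + 6 = 8)
Z(L) = 1 + 2*L² (Z(L) = (L² + L*L) + 1 = (L² + L²) + 1 = 2*L² + 1 = 1 + 2*L²)
Z(77)/(((K(8) + j)*151)) = (1 + 2*77²)/(((8 - 12)*151)) = (1 + 2*5929)/((-4*151)) = (1 + 11858)/(-604) = 11859*(-1/604) = -11859/604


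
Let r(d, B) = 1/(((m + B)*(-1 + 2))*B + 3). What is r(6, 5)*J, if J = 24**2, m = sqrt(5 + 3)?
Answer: 2016/73 - 720*sqrt(2)/73 ≈ 13.668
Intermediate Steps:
m = 2*sqrt(2) (m = sqrt(8) = 2*sqrt(2) ≈ 2.8284)
J = 576
r(d, B) = 1/(3 + B*(B + 2*sqrt(2))) (r(d, B) = 1/(((2*sqrt(2) + B)*(-1 + 2))*B + 3) = 1/(((B + 2*sqrt(2))*1)*B + 3) = 1/((B + 2*sqrt(2))*B + 3) = 1/(B*(B + 2*sqrt(2)) + 3) = 1/(3 + B*(B + 2*sqrt(2))))
r(6, 5)*J = 576/(3 + 5**2 + 2*5*sqrt(2)) = 576/(3 + 25 + 10*sqrt(2)) = 576/(28 + 10*sqrt(2))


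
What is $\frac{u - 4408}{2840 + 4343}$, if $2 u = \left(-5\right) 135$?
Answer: $- \frac{9491}{14366} \approx -0.66066$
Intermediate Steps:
$u = - \frac{675}{2}$ ($u = \frac{\left(-5\right) 135}{2} = \frac{1}{2} \left(-675\right) = - \frac{675}{2} \approx -337.5$)
$\frac{u - 4408}{2840 + 4343} = \frac{- \frac{675}{2} - 4408}{2840 + 4343} = - \frac{9491}{2 \cdot 7183} = \left(- \frac{9491}{2}\right) \frac{1}{7183} = - \frac{9491}{14366}$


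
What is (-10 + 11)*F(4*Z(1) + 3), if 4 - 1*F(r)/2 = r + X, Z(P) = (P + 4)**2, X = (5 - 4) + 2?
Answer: -204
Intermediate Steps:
X = 3 (X = 1 + 2 = 3)
Z(P) = (4 + P)**2
F(r) = 2 - 2*r (F(r) = 8 - 2*(r + 3) = 8 - 2*(3 + r) = 8 + (-6 - 2*r) = 2 - 2*r)
(-10 + 11)*F(4*Z(1) + 3) = (-10 + 11)*(2 - 2*(4*(4 + 1)**2 + 3)) = 1*(2 - 2*(4*5**2 + 3)) = 1*(2 - 2*(4*25 + 3)) = 1*(2 - 2*(100 + 3)) = 1*(2 - 2*103) = 1*(2 - 206) = 1*(-204) = -204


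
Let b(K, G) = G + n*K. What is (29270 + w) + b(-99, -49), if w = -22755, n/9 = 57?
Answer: -44321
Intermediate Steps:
n = 513 (n = 9*57 = 513)
b(K, G) = G + 513*K
(29270 + w) + b(-99, -49) = (29270 - 22755) + (-49 + 513*(-99)) = 6515 + (-49 - 50787) = 6515 - 50836 = -44321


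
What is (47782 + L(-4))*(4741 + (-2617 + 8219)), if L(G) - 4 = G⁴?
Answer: 496898406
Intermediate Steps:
L(G) = 4 + G⁴
(47782 + L(-4))*(4741 + (-2617 + 8219)) = (47782 + (4 + (-4)⁴))*(4741 + (-2617 + 8219)) = (47782 + (4 + 256))*(4741 + 5602) = (47782 + 260)*10343 = 48042*10343 = 496898406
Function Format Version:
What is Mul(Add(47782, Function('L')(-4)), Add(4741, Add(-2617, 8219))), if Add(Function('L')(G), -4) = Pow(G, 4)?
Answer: 496898406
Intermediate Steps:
Function('L')(G) = Add(4, Pow(G, 4))
Mul(Add(47782, Function('L')(-4)), Add(4741, Add(-2617, 8219))) = Mul(Add(47782, Add(4, Pow(-4, 4))), Add(4741, Add(-2617, 8219))) = Mul(Add(47782, Add(4, 256)), Add(4741, 5602)) = Mul(Add(47782, 260), 10343) = Mul(48042, 10343) = 496898406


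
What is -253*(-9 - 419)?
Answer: 108284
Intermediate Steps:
-253*(-9 - 419) = -253*(-428) = 108284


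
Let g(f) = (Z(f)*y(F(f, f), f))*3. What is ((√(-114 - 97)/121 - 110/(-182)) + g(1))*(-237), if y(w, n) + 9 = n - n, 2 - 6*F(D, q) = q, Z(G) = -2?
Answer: -1177653/91 - 237*I*√211/121 ≈ -12941.0 - 28.451*I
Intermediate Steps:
F(D, q) = ⅓ - q/6
y(w, n) = -9 (y(w, n) = -9 + (n - n) = -9 + 0 = -9)
g(f) = 54 (g(f) = -2*(-9)*3 = 18*3 = 54)
((√(-114 - 97)/121 - 110/(-182)) + g(1))*(-237) = ((√(-114 - 97)/121 - 110/(-182)) + 54)*(-237) = ((√(-211)*(1/121) - 110*(-1/182)) + 54)*(-237) = (((I*√211)*(1/121) + 55/91) + 54)*(-237) = ((I*√211/121 + 55/91) + 54)*(-237) = ((55/91 + I*√211/121) + 54)*(-237) = (4969/91 + I*√211/121)*(-237) = -1177653/91 - 237*I*√211/121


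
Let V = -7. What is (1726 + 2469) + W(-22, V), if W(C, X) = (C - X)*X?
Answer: 4300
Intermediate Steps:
W(C, X) = X*(C - X)
(1726 + 2469) + W(-22, V) = (1726 + 2469) - 7*(-22 - 1*(-7)) = 4195 - 7*(-22 + 7) = 4195 - 7*(-15) = 4195 + 105 = 4300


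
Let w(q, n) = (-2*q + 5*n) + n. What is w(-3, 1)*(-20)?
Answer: -240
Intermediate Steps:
w(q, n) = -2*q + 6*n
w(-3, 1)*(-20) = (-2*(-3) + 6*1)*(-20) = (6 + 6)*(-20) = 12*(-20) = -240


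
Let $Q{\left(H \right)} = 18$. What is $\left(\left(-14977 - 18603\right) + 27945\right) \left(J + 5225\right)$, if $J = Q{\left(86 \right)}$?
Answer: $-29544305$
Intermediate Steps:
$J = 18$
$\left(\left(-14977 - 18603\right) + 27945\right) \left(J + 5225\right) = \left(\left(-14977 - 18603\right) + 27945\right) \left(18 + 5225\right) = \left(-33580 + 27945\right) 5243 = \left(-5635\right) 5243 = -29544305$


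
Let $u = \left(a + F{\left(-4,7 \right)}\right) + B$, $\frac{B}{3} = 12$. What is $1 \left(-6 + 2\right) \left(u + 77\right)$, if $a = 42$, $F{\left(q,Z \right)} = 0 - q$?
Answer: $-636$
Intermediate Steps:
$F{\left(q,Z \right)} = - q$
$B = 36$ ($B = 3 \cdot 12 = 36$)
$u = 82$ ($u = \left(42 - -4\right) + 36 = \left(42 + 4\right) + 36 = 46 + 36 = 82$)
$1 \left(-6 + 2\right) \left(u + 77\right) = 1 \left(-6 + 2\right) \left(82 + 77\right) = 1 \left(-4\right) 159 = \left(-4\right) 159 = -636$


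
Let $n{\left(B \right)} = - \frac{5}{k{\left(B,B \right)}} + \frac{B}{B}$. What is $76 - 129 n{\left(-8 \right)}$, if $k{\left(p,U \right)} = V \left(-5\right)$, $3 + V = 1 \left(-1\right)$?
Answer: $- \frac{83}{4} \approx -20.75$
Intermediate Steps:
$V = -4$ ($V = -3 + 1 \left(-1\right) = -3 - 1 = -4$)
$k{\left(p,U \right)} = 20$ ($k{\left(p,U \right)} = \left(-4\right) \left(-5\right) = 20$)
$n{\left(B \right)} = \frac{3}{4}$ ($n{\left(B \right)} = - \frac{5}{20} + \frac{B}{B} = \left(-5\right) \frac{1}{20} + 1 = - \frac{1}{4} + 1 = \frac{3}{4}$)
$76 - 129 n{\left(-8 \right)} = 76 - \frac{387}{4} = - \frac{83}{4}$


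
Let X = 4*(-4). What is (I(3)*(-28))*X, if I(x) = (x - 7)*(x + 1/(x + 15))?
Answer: -49280/9 ≈ -5475.6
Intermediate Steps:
I(x) = (-7 + x)*(x + 1/(15 + x))
X = -16
(I(3)*(-28))*X = (((-7 + 3³ - 104*3 + 8*3²)/(15 + 3))*(-28))*(-16) = (((-7 + 27 - 312 + 8*9)/18)*(-28))*(-16) = (((-7 + 27 - 312 + 72)/18)*(-28))*(-16) = (((1/18)*(-220))*(-28))*(-16) = -110/9*(-28)*(-16) = (3080/9)*(-16) = -49280/9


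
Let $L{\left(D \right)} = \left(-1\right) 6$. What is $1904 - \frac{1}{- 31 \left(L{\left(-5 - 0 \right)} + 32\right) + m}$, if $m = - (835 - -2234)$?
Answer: $\frac{7378001}{3875} \approx 1904.0$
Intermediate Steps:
$L{\left(D \right)} = -6$
$m = -3069$ ($m = - (835 + 2234) = \left(-1\right) 3069 = -3069$)
$1904 - \frac{1}{- 31 \left(L{\left(-5 - 0 \right)} + 32\right) + m} = 1904 - \frac{1}{- 31 \left(-6 + 32\right) - 3069} = 1904 - \frac{1}{\left(-31\right) 26 - 3069} = 1904 - \frac{1}{-806 - 3069} = 1904 - \frac{1}{-3875} = 1904 - - \frac{1}{3875} = 1904 + \frac{1}{3875} = \frac{7378001}{3875}$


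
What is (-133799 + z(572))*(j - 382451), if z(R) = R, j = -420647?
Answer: 106994337246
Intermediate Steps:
(-133799 + z(572))*(j - 382451) = (-133799 + 572)*(-420647 - 382451) = -133227*(-803098) = 106994337246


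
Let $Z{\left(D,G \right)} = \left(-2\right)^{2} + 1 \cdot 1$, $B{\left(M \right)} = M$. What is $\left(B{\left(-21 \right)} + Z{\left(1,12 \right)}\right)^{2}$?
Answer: $256$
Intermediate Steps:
$Z{\left(D,G \right)} = 5$ ($Z{\left(D,G \right)} = 4 + 1 = 5$)
$\left(B{\left(-21 \right)} + Z{\left(1,12 \right)}\right)^{2} = \left(-21 + 5\right)^{2} = \left(-16\right)^{2} = 256$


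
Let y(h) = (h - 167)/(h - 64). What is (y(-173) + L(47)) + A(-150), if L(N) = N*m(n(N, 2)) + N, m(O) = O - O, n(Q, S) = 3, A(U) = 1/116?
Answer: 1331801/27492 ≈ 48.443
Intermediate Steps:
A(U) = 1/116
m(O) = 0
y(h) = (-167 + h)/(-64 + h)
L(N) = N (L(N) = N*0 + N = 0 + N = N)
(y(-173) + L(47)) + A(-150) = ((-167 - 173)/(-64 - 173) + 47) + 1/116 = (-340/(-237) + 47) + 1/116 = (-1/237*(-340) + 47) + 1/116 = (340/237 + 47) + 1/116 = 11479/237 + 1/116 = 1331801/27492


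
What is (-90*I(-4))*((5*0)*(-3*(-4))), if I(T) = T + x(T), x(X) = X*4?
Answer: 0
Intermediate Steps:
x(X) = 4*X
I(T) = 5*T (I(T) = T + 4*T = 5*T)
(-90*I(-4))*((5*0)*(-3*(-4))) = (-450*(-4))*((5*0)*(-3*(-4))) = (-90*(-20))*(0*12) = 1800*0 = 0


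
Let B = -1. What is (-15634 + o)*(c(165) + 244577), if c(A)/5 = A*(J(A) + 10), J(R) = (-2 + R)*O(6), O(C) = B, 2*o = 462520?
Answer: 25519768352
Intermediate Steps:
o = 231260 (o = (½)*462520 = 231260)
O(C) = -1
J(R) = 2 - R (J(R) = (-2 + R)*(-1) = 2 - R)
c(A) = 5*A*(12 - A) (c(A) = 5*(A*((2 - A) + 10)) = 5*(A*(12 - A)) = 5*A*(12 - A))
(-15634 + o)*(c(165) + 244577) = (-15634 + 231260)*(5*165*(12 - 1*165) + 244577) = 215626*(5*165*(12 - 165) + 244577) = 215626*(5*165*(-153) + 244577) = 215626*(-126225 + 244577) = 215626*118352 = 25519768352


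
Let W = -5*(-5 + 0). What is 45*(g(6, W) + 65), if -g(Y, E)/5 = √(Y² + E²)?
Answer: 2925 - 225*√661 ≈ -2859.7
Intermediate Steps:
W = 25 (W = -5*(-5) = 25)
g(Y, E) = -5*√(E² + Y²) (g(Y, E) = -5*√(Y² + E²) = -5*√(E² + Y²))
45*(g(6, W) + 65) = 45*(-5*√(25² + 6²) + 65) = 45*(-5*√(625 + 36) + 65) = 45*(-5*√661 + 65) = 45*(65 - 5*√661) = 2925 - 225*√661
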